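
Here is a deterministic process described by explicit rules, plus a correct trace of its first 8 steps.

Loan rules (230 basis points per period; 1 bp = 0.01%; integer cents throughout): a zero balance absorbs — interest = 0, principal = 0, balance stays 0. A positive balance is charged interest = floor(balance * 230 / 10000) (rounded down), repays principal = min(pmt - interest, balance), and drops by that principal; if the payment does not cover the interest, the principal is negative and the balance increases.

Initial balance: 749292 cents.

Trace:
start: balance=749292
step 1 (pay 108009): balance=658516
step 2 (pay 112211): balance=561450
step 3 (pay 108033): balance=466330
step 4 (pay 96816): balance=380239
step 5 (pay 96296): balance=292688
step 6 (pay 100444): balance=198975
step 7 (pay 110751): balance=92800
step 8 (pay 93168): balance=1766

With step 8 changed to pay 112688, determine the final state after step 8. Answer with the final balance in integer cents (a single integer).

(re-executing from step 8 with the substitution; state before step 8: balance=92800)
step 8 (pay 112688): balance=0

0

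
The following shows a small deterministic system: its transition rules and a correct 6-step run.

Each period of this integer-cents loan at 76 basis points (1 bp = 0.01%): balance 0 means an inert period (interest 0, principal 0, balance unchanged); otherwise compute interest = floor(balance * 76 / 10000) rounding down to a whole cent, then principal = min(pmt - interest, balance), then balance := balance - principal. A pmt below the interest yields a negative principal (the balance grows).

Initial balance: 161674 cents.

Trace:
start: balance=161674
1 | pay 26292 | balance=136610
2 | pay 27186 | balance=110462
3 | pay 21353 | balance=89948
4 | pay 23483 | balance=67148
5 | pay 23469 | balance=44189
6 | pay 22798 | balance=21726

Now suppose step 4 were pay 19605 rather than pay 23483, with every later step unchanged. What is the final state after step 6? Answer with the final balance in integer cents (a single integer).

(re-executing from step 4 with the substitution; state before step 4: balance=89948)
4 | pay 19605 | balance=71026
5 | pay 23469 | balance=48096
6 | pay 22798 | balance=25663

25663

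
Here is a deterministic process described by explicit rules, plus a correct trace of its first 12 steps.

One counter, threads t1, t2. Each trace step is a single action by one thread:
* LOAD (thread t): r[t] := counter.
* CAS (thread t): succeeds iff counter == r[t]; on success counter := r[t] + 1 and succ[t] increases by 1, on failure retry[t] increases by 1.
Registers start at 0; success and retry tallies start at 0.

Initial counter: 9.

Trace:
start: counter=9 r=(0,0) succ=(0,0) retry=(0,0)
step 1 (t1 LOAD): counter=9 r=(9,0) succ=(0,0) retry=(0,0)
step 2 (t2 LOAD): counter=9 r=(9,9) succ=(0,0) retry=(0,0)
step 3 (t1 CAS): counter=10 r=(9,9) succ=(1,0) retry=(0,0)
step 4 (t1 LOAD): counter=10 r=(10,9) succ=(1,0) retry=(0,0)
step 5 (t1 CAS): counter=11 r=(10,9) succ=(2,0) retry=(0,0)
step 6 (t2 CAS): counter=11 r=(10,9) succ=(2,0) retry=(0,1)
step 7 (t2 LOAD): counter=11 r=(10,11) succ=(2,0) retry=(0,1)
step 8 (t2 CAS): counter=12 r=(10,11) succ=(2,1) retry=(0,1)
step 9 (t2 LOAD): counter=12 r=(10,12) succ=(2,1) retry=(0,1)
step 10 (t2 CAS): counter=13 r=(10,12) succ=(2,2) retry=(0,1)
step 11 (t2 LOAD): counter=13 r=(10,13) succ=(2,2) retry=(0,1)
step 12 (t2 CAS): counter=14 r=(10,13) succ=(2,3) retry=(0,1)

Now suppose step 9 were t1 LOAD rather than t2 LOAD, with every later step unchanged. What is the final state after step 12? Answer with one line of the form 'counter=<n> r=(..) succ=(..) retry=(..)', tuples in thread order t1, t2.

counter=13 r=(12,12) succ=(2,2) retry=(0,2)

(re-executing from step 9 with the substitution; state before step 9: counter=12 r=(10,11) succ=(2,1) retry=(0,1))
step 9 (t1 LOAD): counter=12 r=(12,11) succ=(2,1) retry=(0,1)
step 10 (t2 CAS): counter=12 r=(12,11) succ=(2,1) retry=(0,2)
step 11 (t2 LOAD): counter=12 r=(12,12) succ=(2,1) retry=(0,2)
step 12 (t2 CAS): counter=13 r=(12,12) succ=(2,2) retry=(0,2)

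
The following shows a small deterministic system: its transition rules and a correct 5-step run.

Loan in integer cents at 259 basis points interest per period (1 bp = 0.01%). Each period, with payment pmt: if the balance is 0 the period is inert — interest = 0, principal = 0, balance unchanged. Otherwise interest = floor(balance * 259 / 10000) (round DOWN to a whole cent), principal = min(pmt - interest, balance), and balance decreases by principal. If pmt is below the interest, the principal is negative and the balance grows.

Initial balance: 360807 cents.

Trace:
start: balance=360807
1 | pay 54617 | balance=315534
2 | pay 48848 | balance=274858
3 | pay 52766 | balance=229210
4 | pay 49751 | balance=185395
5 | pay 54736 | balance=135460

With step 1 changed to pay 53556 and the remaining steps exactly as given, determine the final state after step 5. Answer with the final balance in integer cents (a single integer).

136636

(re-executing from step 1 with the substitution; state before step 1: balance=360807)
1 | pay 53556 | balance=316595
2 | pay 48848 | balance=275946
3 | pay 52766 | balance=230327
4 | pay 49751 | balance=186541
5 | pay 54736 | balance=136636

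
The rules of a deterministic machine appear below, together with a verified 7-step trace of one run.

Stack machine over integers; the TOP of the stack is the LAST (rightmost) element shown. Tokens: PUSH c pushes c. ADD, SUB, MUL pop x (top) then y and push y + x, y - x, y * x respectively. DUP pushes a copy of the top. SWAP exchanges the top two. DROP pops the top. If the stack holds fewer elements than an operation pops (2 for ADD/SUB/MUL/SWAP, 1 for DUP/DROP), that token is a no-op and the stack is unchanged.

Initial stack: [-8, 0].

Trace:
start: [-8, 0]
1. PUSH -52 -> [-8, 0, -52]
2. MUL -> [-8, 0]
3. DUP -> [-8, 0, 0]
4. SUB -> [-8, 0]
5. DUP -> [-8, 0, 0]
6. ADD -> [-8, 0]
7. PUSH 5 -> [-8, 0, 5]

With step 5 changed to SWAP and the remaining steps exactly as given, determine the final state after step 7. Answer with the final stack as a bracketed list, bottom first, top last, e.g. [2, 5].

[-8, 5]

(re-executing from step 5 with the substitution; state before step 5: [-8, 0])
5. SWAP -> [0, -8]
6. ADD -> [-8]
7. PUSH 5 -> [-8, 5]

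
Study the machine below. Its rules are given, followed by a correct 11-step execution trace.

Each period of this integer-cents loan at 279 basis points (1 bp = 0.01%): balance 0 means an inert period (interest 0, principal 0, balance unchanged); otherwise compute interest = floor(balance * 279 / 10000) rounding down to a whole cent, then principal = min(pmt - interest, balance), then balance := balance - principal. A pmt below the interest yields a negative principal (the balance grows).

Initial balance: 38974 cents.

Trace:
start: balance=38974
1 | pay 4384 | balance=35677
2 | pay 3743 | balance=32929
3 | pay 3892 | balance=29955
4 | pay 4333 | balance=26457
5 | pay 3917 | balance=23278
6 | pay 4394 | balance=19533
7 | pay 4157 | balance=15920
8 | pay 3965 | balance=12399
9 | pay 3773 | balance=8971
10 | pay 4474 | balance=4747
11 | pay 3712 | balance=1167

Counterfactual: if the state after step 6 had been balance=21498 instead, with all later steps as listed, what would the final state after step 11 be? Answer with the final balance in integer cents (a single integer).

3421

state after step 6 := balance=21498
7 | pay 4157 | balance=17940
8 | pay 3965 | balance=14475
9 | pay 3773 | balance=11105
10 | pay 4474 | balance=6940
11 | pay 3712 | balance=3421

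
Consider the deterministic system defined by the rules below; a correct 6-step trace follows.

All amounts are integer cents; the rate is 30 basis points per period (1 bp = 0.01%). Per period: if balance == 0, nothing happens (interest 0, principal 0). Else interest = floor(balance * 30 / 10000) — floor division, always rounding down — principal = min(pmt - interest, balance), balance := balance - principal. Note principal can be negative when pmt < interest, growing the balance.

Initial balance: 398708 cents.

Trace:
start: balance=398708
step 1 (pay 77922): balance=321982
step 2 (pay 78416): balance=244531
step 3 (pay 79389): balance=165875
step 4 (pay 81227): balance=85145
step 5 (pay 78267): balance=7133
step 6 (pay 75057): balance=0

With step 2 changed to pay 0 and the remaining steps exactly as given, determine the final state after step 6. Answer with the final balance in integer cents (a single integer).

(re-executing from step 2 with the substitution; state before step 2: balance=321982)
step 2 (pay 0): balance=322947
step 3 (pay 79389): balance=244526
step 4 (pay 81227): balance=164032
step 5 (pay 78267): balance=86257
step 6 (pay 75057): balance=11458

11458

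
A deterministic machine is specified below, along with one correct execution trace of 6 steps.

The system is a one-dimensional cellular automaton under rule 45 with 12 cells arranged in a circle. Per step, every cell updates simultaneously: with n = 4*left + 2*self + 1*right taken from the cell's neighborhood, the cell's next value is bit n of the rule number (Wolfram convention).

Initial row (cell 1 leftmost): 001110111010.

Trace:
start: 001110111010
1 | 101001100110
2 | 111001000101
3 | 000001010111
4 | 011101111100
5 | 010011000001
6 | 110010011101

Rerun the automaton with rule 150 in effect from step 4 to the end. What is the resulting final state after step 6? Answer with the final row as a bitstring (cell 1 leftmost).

(re-executing steps 4..6 under rule 150; state before step 4: 000001010111)
4 | 100011010010
5 | 110100011110
6 | 000110101100

000110101100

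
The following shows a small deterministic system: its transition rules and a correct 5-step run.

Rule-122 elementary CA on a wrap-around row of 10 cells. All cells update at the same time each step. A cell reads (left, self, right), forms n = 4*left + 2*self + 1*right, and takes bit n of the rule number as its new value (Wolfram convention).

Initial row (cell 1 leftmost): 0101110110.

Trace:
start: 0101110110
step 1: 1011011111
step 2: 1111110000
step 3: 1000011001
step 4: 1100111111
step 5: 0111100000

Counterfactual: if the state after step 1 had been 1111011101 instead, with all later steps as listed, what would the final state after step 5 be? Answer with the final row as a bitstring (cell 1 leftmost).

0000011100

state after step 1 := 1111011101
step 2: 0001110111
step 3: 1011011101
step 4: 1111110111
step 5: 0000011100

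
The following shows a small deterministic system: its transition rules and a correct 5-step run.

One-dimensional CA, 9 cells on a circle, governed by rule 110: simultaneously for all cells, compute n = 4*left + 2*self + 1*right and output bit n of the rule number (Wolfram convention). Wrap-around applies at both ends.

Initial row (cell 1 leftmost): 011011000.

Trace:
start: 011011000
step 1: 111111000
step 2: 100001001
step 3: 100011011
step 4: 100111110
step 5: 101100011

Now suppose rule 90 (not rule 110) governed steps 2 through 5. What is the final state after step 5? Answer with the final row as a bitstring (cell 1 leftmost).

010010000

(re-executing steps 2..5 under rule 90; state before step 2: 111111000)
step 2: 100001101
step 3: 110011101
step 4: 011110101
step 5: 010010000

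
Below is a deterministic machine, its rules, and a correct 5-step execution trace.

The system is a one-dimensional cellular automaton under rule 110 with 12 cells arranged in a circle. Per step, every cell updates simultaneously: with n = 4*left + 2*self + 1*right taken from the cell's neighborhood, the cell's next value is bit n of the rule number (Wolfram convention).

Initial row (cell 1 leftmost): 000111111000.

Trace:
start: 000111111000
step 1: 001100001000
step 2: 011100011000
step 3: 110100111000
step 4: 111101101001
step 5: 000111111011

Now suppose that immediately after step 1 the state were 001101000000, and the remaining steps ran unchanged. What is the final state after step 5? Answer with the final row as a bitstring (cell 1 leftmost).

010111000011

state after step 1 := 001101000000
step 2: 011111000000
step 3: 110001000000
step 4: 110011000001
step 5: 010111000011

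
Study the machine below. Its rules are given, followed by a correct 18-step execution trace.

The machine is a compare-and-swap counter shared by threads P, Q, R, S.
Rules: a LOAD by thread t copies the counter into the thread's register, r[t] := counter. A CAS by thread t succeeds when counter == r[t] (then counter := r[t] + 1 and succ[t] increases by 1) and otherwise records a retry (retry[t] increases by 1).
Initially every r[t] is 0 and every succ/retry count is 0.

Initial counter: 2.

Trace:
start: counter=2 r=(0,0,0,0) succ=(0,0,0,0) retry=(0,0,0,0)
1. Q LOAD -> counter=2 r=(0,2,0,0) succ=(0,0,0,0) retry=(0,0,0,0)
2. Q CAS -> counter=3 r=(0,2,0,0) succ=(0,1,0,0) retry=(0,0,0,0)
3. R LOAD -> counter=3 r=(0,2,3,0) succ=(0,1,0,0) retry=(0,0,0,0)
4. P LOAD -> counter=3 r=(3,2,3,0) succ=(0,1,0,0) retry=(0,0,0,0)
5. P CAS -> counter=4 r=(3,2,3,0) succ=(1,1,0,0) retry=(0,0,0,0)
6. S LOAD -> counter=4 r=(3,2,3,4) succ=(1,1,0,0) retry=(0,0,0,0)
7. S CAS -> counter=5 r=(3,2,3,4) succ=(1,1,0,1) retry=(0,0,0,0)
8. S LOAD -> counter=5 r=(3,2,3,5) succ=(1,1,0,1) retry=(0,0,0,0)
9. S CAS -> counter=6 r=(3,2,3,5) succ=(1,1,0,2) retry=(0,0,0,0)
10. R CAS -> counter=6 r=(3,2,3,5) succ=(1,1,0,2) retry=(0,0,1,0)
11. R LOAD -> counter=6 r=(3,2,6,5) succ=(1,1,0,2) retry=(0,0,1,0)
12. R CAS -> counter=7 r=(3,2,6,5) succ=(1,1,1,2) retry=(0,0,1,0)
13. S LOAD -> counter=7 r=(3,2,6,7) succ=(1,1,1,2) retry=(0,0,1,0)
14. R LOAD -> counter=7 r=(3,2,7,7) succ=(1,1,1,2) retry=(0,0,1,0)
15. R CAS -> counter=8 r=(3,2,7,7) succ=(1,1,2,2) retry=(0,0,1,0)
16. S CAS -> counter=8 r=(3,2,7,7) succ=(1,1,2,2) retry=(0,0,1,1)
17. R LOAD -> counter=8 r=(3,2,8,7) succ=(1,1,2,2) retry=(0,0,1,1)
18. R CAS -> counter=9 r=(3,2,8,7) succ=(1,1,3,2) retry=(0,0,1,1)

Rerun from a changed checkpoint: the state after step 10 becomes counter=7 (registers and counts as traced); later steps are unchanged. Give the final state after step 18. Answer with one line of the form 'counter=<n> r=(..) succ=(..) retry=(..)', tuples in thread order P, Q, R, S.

state after step 10 := counter=7 r=(3,2,3,5) succ=(1,1,0,2) retry=(0,0,1,0)
11. R LOAD -> counter=7 r=(3,2,7,5) succ=(1,1,0,2) retry=(0,0,1,0)
12. R CAS -> counter=8 r=(3,2,7,5) succ=(1,1,1,2) retry=(0,0,1,0)
13. S LOAD -> counter=8 r=(3,2,7,8) succ=(1,1,1,2) retry=(0,0,1,0)
14. R LOAD -> counter=8 r=(3,2,8,8) succ=(1,1,1,2) retry=(0,0,1,0)
15. R CAS -> counter=9 r=(3,2,8,8) succ=(1,1,2,2) retry=(0,0,1,0)
16. S CAS -> counter=9 r=(3,2,8,8) succ=(1,1,2,2) retry=(0,0,1,1)
17. R LOAD -> counter=9 r=(3,2,9,8) succ=(1,1,2,2) retry=(0,0,1,1)
18. R CAS -> counter=10 r=(3,2,9,8) succ=(1,1,3,2) retry=(0,0,1,1)

counter=10 r=(3,2,9,8) succ=(1,1,3,2) retry=(0,0,1,1)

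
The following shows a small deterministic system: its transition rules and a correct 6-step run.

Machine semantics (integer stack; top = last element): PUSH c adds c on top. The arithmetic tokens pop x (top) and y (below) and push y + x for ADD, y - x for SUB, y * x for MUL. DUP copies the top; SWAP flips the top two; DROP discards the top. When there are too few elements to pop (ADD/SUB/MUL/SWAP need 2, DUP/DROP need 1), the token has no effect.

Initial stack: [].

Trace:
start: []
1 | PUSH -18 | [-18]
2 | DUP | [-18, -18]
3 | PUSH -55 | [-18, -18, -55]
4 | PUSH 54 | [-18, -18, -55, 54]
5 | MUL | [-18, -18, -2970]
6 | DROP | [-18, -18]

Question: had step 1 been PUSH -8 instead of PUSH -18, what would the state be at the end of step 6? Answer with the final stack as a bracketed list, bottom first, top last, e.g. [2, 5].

[-8, -8]

(re-executing from step 1 with the substitution; state before step 1: [])
1 | PUSH -8 | [-8]
2 | DUP | [-8, -8]
3 | PUSH -55 | [-8, -8, -55]
4 | PUSH 54 | [-8, -8, -55, 54]
5 | MUL | [-8, -8, -2970]
6 | DROP | [-8, -8]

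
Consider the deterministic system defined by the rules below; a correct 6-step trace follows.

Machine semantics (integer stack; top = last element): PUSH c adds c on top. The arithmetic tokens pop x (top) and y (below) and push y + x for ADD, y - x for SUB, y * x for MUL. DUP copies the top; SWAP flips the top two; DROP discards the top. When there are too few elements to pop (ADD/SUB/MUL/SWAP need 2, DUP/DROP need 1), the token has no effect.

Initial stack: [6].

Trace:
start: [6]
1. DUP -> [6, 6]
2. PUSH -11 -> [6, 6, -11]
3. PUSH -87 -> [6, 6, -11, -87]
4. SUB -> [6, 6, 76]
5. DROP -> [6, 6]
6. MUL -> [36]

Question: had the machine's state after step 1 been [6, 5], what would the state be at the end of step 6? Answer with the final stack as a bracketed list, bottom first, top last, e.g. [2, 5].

[30]

state after step 1 := [6, 5]
2. PUSH -11 -> [6, 5, -11]
3. PUSH -87 -> [6, 5, -11, -87]
4. SUB -> [6, 5, 76]
5. DROP -> [6, 5]
6. MUL -> [30]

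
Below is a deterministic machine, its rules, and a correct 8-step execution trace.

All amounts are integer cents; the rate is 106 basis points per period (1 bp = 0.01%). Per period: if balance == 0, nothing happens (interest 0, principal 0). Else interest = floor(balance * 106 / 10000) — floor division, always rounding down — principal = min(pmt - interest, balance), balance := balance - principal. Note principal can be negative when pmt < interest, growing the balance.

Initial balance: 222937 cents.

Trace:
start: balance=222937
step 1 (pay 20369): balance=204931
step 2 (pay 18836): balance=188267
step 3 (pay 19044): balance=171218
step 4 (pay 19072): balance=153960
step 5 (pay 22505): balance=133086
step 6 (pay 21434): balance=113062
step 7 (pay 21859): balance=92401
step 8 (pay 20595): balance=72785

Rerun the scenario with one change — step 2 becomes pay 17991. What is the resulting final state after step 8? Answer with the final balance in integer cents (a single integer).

73685

(re-executing from step 2 with the substitution; state before step 2: balance=204931)
step 2 (pay 17991): balance=189112
step 3 (pay 19044): balance=172072
step 4 (pay 19072): balance=154823
step 5 (pay 22505): balance=133959
step 6 (pay 21434): balance=113944
step 7 (pay 21859): balance=93292
step 8 (pay 20595): balance=73685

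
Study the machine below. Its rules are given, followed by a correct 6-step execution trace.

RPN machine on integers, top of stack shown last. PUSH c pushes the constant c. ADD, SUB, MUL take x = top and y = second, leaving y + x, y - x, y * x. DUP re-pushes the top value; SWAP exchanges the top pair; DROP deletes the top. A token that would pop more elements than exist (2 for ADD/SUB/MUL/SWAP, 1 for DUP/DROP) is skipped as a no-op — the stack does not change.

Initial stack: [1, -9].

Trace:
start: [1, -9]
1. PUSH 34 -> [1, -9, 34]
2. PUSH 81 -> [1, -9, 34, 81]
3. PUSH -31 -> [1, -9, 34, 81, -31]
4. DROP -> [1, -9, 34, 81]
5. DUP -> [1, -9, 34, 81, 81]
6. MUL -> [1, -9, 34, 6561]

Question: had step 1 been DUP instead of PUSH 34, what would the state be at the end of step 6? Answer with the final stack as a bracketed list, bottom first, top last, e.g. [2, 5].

[1, -9, -9, 6561]

(re-executing from step 1 with the substitution; state before step 1: [1, -9])
1. DUP -> [1, -9, -9]
2. PUSH 81 -> [1, -9, -9, 81]
3. PUSH -31 -> [1, -9, -9, 81, -31]
4. DROP -> [1, -9, -9, 81]
5. DUP -> [1, -9, -9, 81, 81]
6. MUL -> [1, -9, -9, 6561]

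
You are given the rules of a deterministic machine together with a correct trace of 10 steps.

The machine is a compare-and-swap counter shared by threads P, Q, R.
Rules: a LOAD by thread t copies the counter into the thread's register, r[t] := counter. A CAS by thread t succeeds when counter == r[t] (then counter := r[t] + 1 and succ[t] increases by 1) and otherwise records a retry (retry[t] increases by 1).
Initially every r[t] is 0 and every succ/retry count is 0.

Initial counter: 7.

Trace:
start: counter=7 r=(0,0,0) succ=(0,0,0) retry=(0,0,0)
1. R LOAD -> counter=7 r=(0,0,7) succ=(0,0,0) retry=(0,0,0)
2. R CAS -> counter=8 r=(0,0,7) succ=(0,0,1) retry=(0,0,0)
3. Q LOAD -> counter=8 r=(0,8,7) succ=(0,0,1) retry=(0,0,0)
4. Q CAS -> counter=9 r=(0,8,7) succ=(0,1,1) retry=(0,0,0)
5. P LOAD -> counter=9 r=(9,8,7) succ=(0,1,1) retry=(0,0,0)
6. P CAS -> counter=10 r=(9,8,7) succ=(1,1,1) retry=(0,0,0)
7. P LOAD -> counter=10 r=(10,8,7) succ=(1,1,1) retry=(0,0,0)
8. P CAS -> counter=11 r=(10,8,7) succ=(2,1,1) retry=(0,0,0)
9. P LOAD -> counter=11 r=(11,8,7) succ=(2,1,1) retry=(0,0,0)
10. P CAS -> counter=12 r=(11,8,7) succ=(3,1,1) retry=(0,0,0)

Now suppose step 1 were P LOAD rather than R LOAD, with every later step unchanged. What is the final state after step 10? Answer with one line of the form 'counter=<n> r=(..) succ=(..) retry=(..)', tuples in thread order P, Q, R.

counter=11 r=(10,7,0) succ=(3,1,0) retry=(0,0,1)

(re-executing from step 1 with the substitution; state before step 1: counter=7 r=(0,0,0) succ=(0,0,0) retry=(0,0,0))
1. P LOAD -> counter=7 r=(7,0,0) succ=(0,0,0) retry=(0,0,0)
2. R CAS -> counter=7 r=(7,0,0) succ=(0,0,0) retry=(0,0,1)
3. Q LOAD -> counter=7 r=(7,7,0) succ=(0,0,0) retry=(0,0,1)
4. Q CAS -> counter=8 r=(7,7,0) succ=(0,1,0) retry=(0,0,1)
5. P LOAD -> counter=8 r=(8,7,0) succ=(0,1,0) retry=(0,0,1)
6. P CAS -> counter=9 r=(8,7,0) succ=(1,1,0) retry=(0,0,1)
7. P LOAD -> counter=9 r=(9,7,0) succ=(1,1,0) retry=(0,0,1)
8. P CAS -> counter=10 r=(9,7,0) succ=(2,1,0) retry=(0,0,1)
9. P LOAD -> counter=10 r=(10,7,0) succ=(2,1,0) retry=(0,0,1)
10. P CAS -> counter=11 r=(10,7,0) succ=(3,1,0) retry=(0,0,1)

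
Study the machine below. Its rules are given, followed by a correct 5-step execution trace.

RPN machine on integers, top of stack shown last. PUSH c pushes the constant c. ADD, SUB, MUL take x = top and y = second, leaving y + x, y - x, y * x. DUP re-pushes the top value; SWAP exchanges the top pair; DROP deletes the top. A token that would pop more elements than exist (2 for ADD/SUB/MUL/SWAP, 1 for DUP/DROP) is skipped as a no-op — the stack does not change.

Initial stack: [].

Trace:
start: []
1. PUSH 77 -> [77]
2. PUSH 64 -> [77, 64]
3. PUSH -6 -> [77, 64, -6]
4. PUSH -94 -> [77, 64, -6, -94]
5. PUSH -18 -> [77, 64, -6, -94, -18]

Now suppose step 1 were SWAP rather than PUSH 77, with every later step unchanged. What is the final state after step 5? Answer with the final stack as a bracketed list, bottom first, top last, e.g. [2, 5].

[64, -6, -94, -18]

(re-executing from step 1 with the substitution; state before step 1: [])
1. SWAP -> []
2. PUSH 64 -> [64]
3. PUSH -6 -> [64, -6]
4. PUSH -94 -> [64, -6, -94]
5. PUSH -18 -> [64, -6, -94, -18]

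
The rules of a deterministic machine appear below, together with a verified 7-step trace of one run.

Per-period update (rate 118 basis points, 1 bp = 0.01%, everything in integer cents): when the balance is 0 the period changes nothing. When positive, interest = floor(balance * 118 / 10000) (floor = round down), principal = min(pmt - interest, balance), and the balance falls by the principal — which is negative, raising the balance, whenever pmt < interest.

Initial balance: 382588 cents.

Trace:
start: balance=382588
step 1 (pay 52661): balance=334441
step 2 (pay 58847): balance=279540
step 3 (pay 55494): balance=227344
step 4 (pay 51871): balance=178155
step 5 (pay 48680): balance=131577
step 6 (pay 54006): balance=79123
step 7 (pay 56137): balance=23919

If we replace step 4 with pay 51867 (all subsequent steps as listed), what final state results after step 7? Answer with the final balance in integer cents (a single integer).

(re-executing from step 4 with the substitution; state before step 4: balance=227344)
step 4 (pay 51867): balance=178159
step 5 (pay 48680): balance=131581
step 6 (pay 54006): balance=79127
step 7 (pay 56137): balance=23923

23923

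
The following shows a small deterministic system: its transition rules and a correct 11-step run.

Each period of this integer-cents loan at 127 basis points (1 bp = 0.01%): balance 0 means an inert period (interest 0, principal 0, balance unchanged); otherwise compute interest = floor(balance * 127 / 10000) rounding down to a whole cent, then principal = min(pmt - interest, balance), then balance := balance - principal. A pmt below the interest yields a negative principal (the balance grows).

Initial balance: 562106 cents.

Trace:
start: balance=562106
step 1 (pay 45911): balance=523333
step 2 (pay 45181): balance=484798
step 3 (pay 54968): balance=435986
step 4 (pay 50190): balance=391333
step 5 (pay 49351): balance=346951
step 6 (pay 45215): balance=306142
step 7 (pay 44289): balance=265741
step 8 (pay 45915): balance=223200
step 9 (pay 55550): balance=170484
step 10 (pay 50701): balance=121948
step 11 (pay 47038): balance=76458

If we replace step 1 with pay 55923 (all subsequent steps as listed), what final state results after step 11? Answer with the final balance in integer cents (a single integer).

65099

(re-executing from step 1 with the substitution; state before step 1: balance=562106)
step 1 (pay 55923): balance=513321
step 2 (pay 45181): balance=474659
step 3 (pay 54968): balance=425719
step 4 (pay 50190): balance=380935
step 5 (pay 49351): balance=336421
step 6 (pay 45215): balance=295478
step 7 (pay 44289): balance=254941
step 8 (pay 45915): balance=212263
step 9 (pay 55550): balance=159408
step 10 (pay 50701): balance=110731
step 11 (pay 47038): balance=65099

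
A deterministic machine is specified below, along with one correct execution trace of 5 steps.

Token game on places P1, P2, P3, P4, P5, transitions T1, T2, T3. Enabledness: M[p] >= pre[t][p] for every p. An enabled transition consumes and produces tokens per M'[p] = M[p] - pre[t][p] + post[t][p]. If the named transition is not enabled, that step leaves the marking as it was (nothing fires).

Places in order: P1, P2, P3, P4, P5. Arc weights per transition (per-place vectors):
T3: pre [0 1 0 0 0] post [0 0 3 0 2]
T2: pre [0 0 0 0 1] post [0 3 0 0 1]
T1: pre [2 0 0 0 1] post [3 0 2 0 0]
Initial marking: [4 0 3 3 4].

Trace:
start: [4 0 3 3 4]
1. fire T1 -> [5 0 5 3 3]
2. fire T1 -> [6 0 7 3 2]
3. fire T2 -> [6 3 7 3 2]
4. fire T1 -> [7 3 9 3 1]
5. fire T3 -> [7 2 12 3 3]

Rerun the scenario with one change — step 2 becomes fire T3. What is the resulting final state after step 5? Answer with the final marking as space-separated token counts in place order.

6 2 10 3 4

(re-executing from step 2 with the substitution; state before step 2: [5 0 5 3 3])
2. fire T3 -> [5 0 5 3 3]
3. fire T2 -> [5 3 5 3 3]
4. fire T1 -> [6 3 7 3 2]
5. fire T3 -> [6 2 10 3 4]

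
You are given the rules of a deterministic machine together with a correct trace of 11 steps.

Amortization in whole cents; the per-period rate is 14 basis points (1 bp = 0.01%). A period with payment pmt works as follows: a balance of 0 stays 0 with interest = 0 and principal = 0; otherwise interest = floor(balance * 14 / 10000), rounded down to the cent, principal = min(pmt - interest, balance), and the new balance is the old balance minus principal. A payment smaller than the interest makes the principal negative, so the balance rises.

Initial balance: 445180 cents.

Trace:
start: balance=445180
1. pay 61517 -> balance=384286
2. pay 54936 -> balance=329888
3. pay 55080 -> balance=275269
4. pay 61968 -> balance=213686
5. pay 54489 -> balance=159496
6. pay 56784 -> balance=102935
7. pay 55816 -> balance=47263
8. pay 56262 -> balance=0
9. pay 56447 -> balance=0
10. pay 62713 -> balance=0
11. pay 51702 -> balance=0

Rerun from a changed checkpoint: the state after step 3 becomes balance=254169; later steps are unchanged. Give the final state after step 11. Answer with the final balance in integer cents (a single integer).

0

state after step 3 := balance=254169
4. pay 61968 -> balance=192556
5. pay 54489 -> balance=138336
6. pay 56784 -> balance=81745
7. pay 55816 -> balance=26043
8. pay 56262 -> balance=0
9. pay 56447 -> balance=0
10. pay 62713 -> balance=0
11. pay 51702 -> balance=0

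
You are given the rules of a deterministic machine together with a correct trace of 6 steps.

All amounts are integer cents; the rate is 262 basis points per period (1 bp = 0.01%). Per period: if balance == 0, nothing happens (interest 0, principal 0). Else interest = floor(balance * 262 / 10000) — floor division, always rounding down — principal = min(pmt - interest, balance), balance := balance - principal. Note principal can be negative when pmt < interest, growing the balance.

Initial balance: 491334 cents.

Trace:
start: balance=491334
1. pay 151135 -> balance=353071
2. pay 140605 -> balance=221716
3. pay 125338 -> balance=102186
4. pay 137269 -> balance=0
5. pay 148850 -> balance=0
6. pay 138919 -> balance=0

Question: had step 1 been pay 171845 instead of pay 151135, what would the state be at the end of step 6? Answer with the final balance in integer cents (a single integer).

0

(re-executing from step 1 with the substitution; state before step 1: balance=491334)
1. pay 171845 -> balance=332361
2. pay 140605 -> balance=200463
3. pay 125338 -> balance=80377
4. pay 137269 -> balance=0
5. pay 148850 -> balance=0
6. pay 138919 -> balance=0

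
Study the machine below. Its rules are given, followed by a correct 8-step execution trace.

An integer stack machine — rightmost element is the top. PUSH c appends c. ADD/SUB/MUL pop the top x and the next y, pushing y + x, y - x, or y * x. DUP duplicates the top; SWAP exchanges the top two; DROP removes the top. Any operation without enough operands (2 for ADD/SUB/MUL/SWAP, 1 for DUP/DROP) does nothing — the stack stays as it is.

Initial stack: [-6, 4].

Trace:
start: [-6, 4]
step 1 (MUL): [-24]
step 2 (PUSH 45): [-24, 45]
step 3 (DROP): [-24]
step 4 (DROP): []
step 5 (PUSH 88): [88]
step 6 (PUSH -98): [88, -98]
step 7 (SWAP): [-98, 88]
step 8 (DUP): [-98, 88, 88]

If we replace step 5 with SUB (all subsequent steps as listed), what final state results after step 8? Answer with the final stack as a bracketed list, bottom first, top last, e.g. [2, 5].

(re-executing from step 5 with the substitution; state before step 5: [])
step 5 (SUB): []
step 6 (PUSH -98): [-98]
step 7 (SWAP): [-98]
step 8 (DUP): [-98, -98]

[-98, -98]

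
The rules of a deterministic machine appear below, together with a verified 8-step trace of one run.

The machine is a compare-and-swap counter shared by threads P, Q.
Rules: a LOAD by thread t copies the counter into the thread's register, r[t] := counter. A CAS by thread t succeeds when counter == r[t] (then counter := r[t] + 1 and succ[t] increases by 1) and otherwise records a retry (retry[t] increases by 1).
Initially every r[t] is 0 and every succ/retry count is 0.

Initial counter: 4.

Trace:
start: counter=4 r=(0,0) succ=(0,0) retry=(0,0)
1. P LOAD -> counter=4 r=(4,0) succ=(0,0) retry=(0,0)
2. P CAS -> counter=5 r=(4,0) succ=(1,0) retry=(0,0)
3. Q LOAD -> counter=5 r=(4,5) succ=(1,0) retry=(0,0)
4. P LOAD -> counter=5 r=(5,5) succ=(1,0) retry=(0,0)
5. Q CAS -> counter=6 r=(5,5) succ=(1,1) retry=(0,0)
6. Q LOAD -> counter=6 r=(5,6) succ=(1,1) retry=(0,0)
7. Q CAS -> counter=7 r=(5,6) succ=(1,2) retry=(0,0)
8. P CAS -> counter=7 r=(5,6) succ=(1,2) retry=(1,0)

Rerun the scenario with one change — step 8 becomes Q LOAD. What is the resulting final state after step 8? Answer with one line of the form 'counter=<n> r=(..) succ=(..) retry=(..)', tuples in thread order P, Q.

(re-executing from step 8 with the substitution; state before step 8: counter=7 r=(5,6) succ=(1,2) retry=(0,0))
8. Q LOAD -> counter=7 r=(5,7) succ=(1,2) retry=(0,0)

counter=7 r=(5,7) succ=(1,2) retry=(0,0)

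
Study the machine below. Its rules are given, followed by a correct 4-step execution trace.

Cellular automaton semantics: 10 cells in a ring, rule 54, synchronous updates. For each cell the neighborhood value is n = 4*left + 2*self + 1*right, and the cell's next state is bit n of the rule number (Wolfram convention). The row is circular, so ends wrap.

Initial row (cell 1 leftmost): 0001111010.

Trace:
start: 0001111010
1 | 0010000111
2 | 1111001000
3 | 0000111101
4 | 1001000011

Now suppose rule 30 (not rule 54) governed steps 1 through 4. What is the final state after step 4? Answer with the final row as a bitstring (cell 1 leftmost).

(re-executing steps 1..4 under rule 30; state before step 1: 0001111010)
1 | 0011000011
2 | 1110100110
3 | 1000111100
4 | 1101100011

1101100011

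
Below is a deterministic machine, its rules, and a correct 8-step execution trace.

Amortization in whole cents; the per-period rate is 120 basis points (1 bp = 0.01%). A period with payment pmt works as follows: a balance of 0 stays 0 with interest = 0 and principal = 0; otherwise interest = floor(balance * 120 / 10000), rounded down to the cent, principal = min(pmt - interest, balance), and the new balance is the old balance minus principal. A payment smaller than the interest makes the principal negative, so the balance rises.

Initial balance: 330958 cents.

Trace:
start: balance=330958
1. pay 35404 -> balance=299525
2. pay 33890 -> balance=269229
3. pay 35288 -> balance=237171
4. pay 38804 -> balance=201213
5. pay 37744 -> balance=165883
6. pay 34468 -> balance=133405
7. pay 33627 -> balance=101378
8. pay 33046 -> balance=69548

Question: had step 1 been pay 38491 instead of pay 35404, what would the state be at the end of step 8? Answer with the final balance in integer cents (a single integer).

(re-executing from step 1 with the substitution; state before step 1: balance=330958)
1. pay 38491 -> balance=296438
2. pay 33890 -> balance=266105
3. pay 35288 -> balance=234010
4. pay 38804 -> balance=198014
5. pay 37744 -> balance=162646
6. pay 34468 -> balance=130129
7. pay 33627 -> balance=98063
8. pay 33046 -> balance=66193

66193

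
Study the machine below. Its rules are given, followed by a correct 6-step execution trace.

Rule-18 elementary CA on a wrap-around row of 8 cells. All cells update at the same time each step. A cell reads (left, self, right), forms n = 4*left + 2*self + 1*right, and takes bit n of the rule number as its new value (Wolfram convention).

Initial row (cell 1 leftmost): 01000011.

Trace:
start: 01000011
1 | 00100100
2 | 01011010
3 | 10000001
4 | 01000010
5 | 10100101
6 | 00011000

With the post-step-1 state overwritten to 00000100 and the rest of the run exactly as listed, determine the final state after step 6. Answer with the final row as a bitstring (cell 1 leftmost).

state after step 1 := 00000100
2 | 00001010
3 | 00010001
4 | 10101010
5 | 00000000
6 | 00000000

00000000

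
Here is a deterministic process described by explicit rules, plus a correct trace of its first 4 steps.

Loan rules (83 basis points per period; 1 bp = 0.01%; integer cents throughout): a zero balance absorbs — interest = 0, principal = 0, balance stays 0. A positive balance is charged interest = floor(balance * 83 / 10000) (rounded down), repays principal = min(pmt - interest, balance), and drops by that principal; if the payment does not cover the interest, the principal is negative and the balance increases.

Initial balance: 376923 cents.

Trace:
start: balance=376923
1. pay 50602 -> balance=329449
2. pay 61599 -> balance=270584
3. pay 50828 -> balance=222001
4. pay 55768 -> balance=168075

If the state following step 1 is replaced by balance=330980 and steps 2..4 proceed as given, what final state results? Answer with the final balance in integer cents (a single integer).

169645

state after step 1 := balance=330980
2. pay 61599 -> balance=272128
3. pay 50828 -> balance=223558
4. pay 55768 -> balance=169645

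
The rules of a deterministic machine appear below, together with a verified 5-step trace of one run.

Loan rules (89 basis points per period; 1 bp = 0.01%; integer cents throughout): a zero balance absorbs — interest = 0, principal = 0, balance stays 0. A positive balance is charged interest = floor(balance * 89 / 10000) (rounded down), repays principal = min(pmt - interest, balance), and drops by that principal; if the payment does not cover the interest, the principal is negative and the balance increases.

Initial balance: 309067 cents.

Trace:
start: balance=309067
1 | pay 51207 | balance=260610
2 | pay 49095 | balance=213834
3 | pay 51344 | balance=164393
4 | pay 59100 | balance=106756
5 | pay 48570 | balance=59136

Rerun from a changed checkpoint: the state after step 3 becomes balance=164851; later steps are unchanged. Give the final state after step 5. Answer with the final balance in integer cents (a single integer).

state after step 3 := balance=164851
4 | pay 59100 | balance=107218
5 | pay 48570 | balance=59602

59602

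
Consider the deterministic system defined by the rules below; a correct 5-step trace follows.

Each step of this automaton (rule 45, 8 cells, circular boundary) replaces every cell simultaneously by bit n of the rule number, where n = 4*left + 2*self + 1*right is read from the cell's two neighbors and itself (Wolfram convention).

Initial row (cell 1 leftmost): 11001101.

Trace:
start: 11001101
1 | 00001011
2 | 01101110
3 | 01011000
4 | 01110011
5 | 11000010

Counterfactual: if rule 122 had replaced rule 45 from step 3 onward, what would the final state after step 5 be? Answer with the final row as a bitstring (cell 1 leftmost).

00011011

(re-executing steps 3..5 under rule 122; state before step 3: 01101110)
3 | 11111011
4 | 00001110
5 | 00011011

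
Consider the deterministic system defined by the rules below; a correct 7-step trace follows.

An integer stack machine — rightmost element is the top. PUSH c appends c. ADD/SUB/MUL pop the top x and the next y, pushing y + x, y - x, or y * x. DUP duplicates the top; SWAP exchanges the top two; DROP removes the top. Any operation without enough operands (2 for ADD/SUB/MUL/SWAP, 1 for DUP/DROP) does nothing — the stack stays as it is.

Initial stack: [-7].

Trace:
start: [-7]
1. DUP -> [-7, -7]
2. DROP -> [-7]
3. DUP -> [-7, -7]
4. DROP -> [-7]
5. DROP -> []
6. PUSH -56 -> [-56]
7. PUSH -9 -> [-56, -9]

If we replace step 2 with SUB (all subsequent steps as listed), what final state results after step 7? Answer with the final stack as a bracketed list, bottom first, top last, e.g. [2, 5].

[-56, -9]

(re-executing from step 2 with the substitution; state before step 2: [-7, -7])
2. SUB -> [0]
3. DUP -> [0, 0]
4. DROP -> [0]
5. DROP -> []
6. PUSH -56 -> [-56]
7. PUSH -9 -> [-56, -9]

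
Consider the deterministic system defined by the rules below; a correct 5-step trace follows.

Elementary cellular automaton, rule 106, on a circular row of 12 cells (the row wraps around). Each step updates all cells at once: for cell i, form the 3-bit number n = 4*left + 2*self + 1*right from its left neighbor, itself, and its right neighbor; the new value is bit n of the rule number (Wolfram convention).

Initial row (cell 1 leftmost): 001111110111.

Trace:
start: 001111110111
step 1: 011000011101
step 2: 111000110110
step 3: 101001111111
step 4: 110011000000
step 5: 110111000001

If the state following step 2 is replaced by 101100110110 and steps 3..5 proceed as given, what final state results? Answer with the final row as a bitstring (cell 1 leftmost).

011101000011

state after step 2 := 101100110110
step 3: 011101111111
step 4: 110111000001
step 5: 011101000011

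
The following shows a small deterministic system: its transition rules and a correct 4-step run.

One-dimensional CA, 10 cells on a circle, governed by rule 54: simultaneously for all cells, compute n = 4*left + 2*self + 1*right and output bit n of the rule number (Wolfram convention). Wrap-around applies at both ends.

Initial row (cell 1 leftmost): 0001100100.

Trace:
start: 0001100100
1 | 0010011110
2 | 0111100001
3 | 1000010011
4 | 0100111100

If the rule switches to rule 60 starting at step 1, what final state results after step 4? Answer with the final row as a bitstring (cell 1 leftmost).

(re-executing steps 1..4 under rule 60; state before step 1: 0001100100)
1 | 0001010110
2 | 0001111101
3 | 1001000011
4 | 0101100010

0101100010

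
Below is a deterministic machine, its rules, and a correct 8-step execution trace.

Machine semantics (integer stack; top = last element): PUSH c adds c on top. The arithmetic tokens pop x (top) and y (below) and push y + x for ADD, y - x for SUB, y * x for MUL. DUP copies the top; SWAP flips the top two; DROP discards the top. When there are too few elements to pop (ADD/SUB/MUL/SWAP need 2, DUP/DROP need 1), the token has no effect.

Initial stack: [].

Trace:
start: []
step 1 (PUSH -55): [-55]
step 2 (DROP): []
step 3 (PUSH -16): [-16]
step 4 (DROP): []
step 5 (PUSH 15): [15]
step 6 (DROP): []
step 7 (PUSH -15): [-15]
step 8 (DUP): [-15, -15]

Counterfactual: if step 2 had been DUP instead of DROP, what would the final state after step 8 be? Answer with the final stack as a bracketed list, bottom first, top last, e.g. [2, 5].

(re-executing from step 2 with the substitution; state before step 2: [-55])
step 2 (DUP): [-55, -55]
step 3 (PUSH -16): [-55, -55, -16]
step 4 (DROP): [-55, -55]
step 5 (PUSH 15): [-55, -55, 15]
step 6 (DROP): [-55, -55]
step 7 (PUSH -15): [-55, -55, -15]
step 8 (DUP): [-55, -55, -15, -15]

[-55, -55, -15, -15]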